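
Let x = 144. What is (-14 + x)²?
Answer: 16900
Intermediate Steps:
(-14 + x)² = (-14 + 144)² = 130² = 16900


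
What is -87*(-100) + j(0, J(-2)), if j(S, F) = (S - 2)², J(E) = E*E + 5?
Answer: 8704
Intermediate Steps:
J(E) = 5 + E² (J(E) = E² + 5 = 5 + E²)
j(S, F) = (-2 + S)²
-87*(-100) + j(0, J(-2)) = -87*(-100) + (-2 + 0)² = 8700 + (-2)² = 8700 + 4 = 8704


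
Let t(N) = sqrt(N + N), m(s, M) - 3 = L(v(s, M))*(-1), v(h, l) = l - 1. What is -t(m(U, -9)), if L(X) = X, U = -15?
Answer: -sqrt(26) ≈ -5.0990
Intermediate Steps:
v(h, l) = -1 + l
m(s, M) = 4 - M (m(s, M) = 3 + (-1 + M)*(-1) = 3 + (1 - M) = 4 - M)
t(N) = sqrt(2)*sqrt(N) (t(N) = sqrt(2*N) = sqrt(2)*sqrt(N))
-t(m(U, -9)) = -sqrt(2)*sqrt(4 - 1*(-9)) = -sqrt(2)*sqrt(4 + 9) = -sqrt(2)*sqrt(13) = -sqrt(26)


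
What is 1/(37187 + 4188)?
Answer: 1/41375 ≈ 2.4169e-5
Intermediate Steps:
1/(37187 + 4188) = 1/41375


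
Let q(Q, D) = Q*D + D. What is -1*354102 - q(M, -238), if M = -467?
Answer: -465010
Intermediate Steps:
q(Q, D) = D + D*Q (q(Q, D) = D*Q + D = D + D*Q)
-1*354102 - q(M, -238) = -1*354102 - (-238)*(1 - 467) = -354102 - (-238)*(-466) = -354102 - 1*110908 = -354102 - 110908 = -465010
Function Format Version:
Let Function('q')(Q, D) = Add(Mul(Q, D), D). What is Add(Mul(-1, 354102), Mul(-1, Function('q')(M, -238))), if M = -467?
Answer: -465010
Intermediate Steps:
Function('q')(Q, D) = Add(D, Mul(D, Q)) (Function('q')(Q, D) = Add(Mul(D, Q), D) = Add(D, Mul(D, Q)))
Add(Mul(-1, 354102), Mul(-1, Function('q')(M, -238))) = Add(Mul(-1, 354102), Mul(-1, Mul(-238, Add(1, -467)))) = Add(-354102, Mul(-1, Mul(-238, -466))) = Add(-354102, Mul(-1, 110908)) = Add(-354102, -110908) = -465010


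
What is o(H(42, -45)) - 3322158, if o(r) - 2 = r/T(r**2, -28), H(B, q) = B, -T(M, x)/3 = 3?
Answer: -9966482/3 ≈ -3.3222e+6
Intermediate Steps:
T(M, x) = -9 (T(M, x) = -3*3 = -9)
o(r) = 2 - r/9 (o(r) = 2 + r/(-9) = 2 + r*(-1/9) = 2 - r/9)
o(H(42, -45)) - 3322158 = (2 - 1/9*42) - 3322158 = (2 - 14/3) - 3322158 = -8/3 - 3322158 = -9966482/3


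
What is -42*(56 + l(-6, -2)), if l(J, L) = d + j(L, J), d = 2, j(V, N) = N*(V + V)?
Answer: -3444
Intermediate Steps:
j(V, N) = 2*N*V (j(V, N) = N*(2*V) = 2*N*V)
l(J, L) = 2 + 2*J*L
-42*(56 + l(-6, -2)) = -42*(56 + (2 + 2*(-6)*(-2))) = -42*(56 + (2 + 24)) = -42*(56 + 26) = -42*82 = -3444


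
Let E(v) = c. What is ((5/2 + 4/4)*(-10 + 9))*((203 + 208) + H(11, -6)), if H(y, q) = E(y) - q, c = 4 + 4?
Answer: -2975/2 ≈ -1487.5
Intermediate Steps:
c = 8
E(v) = 8
H(y, q) = 8 - q
((5/2 + 4/4)*(-10 + 9))*((203 + 208) + H(11, -6)) = ((5/2 + 4/4)*(-10 + 9))*((203 + 208) + (8 - 1*(-6))) = ((5*(½) + 4*(¼))*(-1))*(411 + (8 + 6)) = ((5/2 + 1)*(-1))*(411 + 14) = ((7/2)*(-1))*425 = -7/2*425 = -2975/2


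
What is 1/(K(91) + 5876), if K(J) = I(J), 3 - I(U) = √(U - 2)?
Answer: 5879/34562552 + √89/34562552 ≈ 0.00017037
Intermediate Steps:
I(U) = 3 - √(-2 + U) (I(U) = 3 - √(U - 2) = 3 - √(-2 + U))
K(J) = 3 - √(-2 + J)
1/(K(91) + 5876) = 1/((3 - √(-2 + 91)) + 5876) = 1/((3 - √89) + 5876) = 1/(5879 - √89)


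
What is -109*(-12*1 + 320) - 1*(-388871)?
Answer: 355299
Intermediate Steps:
-109*(-12*1 + 320) - 1*(-388871) = -109*(-12 + 320) + 388871 = -109*308 + 388871 = -33572 + 388871 = 355299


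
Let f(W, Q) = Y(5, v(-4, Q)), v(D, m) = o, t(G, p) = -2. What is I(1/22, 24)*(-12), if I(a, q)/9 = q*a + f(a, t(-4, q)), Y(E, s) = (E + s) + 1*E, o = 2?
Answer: -15552/11 ≈ -1413.8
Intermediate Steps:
v(D, m) = 2
Y(E, s) = s + 2*E (Y(E, s) = (E + s) + E = s + 2*E)
f(W, Q) = 12 (f(W, Q) = 2 + 2*5 = 2 + 10 = 12)
I(a, q) = 108 + 9*a*q (I(a, q) = 9*(q*a + 12) = 9*(a*q + 12) = 9*(12 + a*q) = 108 + 9*a*q)
I(1/22, 24)*(-12) = (108 + 9*24/22)*(-12) = (108 + 9*(1/22)*24)*(-12) = (108 + 108/11)*(-12) = (1296/11)*(-12) = -15552/11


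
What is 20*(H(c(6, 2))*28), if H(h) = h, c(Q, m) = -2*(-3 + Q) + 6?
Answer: 0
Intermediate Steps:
c(Q, m) = 12 - 2*Q (c(Q, m) = (6 - 2*Q) + 6 = 12 - 2*Q)
20*(H(c(6, 2))*28) = 20*((12 - 2*6)*28) = 20*((12 - 12)*28) = 20*(0*28) = 20*0 = 0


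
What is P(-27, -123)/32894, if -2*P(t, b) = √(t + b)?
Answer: -5*I*√6/65788 ≈ -0.00018617*I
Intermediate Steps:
P(t, b) = -√(b + t)/2 (P(t, b) = -√(t + b)/2 = -√(b + t)/2)
P(-27, -123)/32894 = -√(-123 - 27)/2/32894 = -5*I*√6/2*(1/32894) = -5*I*√6/65788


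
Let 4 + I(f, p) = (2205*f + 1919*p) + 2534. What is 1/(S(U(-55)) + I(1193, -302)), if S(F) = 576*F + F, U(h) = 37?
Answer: 1/2074906 ≈ 4.8195e-7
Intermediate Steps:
I(f, p) = 2530 + 1919*p + 2205*f (I(f, p) = -4 + ((2205*f + 1919*p) + 2534) = -4 + ((1919*p + 2205*f) + 2534) = -4 + (2534 + 1919*p + 2205*f) = 2530 + 1919*p + 2205*f)
S(F) = 577*F
1/(S(U(-55)) + I(1193, -302)) = 1/(577*37 + (2530 + 1919*(-302) + 2205*1193)) = 1/(21349 + (2530 - 579538 + 2630565)) = 1/(21349 + 2053557) = 1/2074906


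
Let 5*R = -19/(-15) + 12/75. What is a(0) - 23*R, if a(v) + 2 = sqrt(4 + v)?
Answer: -2461/375 ≈ -6.5627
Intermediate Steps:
a(v) = -2 + sqrt(4 + v)
R = 107/375 (R = (-19/(-15) + 12/75)/5 = (-19*(-1/15) + 12*(1/75))/5 = (19/15 + 4/25)/5 = (1/5)*(107/75) = 107/375 ≈ 0.28533)
a(0) - 23*R = (-2 + sqrt(4 + 0)) - 23*107/375 = (-2 + sqrt(4)) - 2461/375 = (-2 + 2) - 2461/375 = 0 - 2461/375 = -2461/375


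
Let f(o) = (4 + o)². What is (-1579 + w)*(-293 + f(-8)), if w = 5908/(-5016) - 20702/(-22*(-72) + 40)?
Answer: 224646040195/509124 ≈ 4.4124e+5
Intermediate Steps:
w = -7089739/509124 (w = 5908*(-1/5016) - 20702/(1584 + 40) = -1477/1254 - 20702/1624 = -1477/1254 - 20702*1/1624 = -1477/1254 - 10351/812 = -7089739/509124 ≈ -13.925)
(-1579 + w)*(-293 + f(-8)) = (-1579 - 7089739/509124)*(-293 + (4 - 8)²) = -810996535*(-293 + (-4)²)/509124 = -810996535*(-293 + 16)/509124 = -810996535/509124*(-277) = 224646040195/509124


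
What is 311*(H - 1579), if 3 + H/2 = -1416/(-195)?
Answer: -31747191/65 ≈ -4.8842e+5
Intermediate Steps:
H = 554/65 (H = -6 + 2*(-1416/(-195)) = -6 + 2*(-1416*(-1/195)) = -6 + 2*(472/65) = -6 + 944/65 = 554/65 ≈ 8.5231)
311*(H - 1579) = 311*(554/65 - 1579) = 311*(-102081/65) = -31747191/65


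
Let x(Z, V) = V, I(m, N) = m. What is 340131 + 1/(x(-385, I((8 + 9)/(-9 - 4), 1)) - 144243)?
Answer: 637805488043/1875176 ≈ 3.4013e+5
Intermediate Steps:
340131 + 1/(x(-385, I((8 + 9)/(-9 - 4), 1)) - 144243) = 340131 + 1/((8 + 9)/(-9 - 4) - 144243) = 340131 + 1/(17/(-13) - 144243) = 340131 + 1/(17*(-1/13) - 144243) = 340131 + 1/(-17/13 - 144243) = 340131 + 1/(-1875176/13) = 340131 - 13/1875176 = 637805488043/1875176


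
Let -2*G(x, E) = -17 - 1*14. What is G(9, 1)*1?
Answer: 31/2 ≈ 15.500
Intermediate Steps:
G(x, E) = 31/2 (G(x, E) = -(-17 - 1*14)/2 = -(-17 - 14)/2 = -1/2*(-31) = 31/2)
G(9, 1)*1 = (31/2)*1 = 31/2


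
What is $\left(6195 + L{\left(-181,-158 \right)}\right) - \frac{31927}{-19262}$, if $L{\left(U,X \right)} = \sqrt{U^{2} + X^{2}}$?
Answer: $\frac{119360017}{19262} + 5 \sqrt{2309} \approx 6436.9$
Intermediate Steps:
$\left(6195 + L{\left(-181,-158 \right)}\right) - \frac{31927}{-19262} = \left(6195 + \sqrt{\left(-181\right)^{2} + \left(-158\right)^{2}}\right) - \frac{31927}{-19262} = \left(6195 + \sqrt{32761 + 24964}\right) - - \frac{31927}{19262} = \left(6195 + \sqrt{57725}\right) + \frac{31927}{19262} = \left(6195 + 5 \sqrt{2309}\right) + \frac{31927}{19262} = \frac{119360017}{19262} + 5 \sqrt{2309}$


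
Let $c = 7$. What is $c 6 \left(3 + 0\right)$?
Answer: $126$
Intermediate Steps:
$c 6 \left(3 + 0\right) = 7 \cdot 6 \left(3 + 0\right) = 42 \cdot 3 = 126$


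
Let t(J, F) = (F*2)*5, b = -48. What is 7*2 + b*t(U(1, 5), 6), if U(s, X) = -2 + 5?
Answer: -2866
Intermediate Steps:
U(s, X) = 3
t(J, F) = 10*F (t(J, F) = (2*F)*5 = 10*F)
7*2 + b*t(U(1, 5), 6) = 7*2 - 480*6 = 14 - 48*60 = 14 - 2880 = -2866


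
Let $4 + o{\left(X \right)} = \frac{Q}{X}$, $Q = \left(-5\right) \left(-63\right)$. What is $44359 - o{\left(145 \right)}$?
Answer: $\frac{1286464}{29} \approx 44361.0$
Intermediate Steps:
$Q = 315$
$o{\left(X \right)} = -4 + \frac{315}{X}$
$44359 - o{\left(145 \right)} = 44359 - \left(-4 + \frac{315}{145}\right) = 44359 - \left(-4 + 315 \cdot \frac{1}{145}\right) = 44359 - \left(-4 + \frac{63}{29}\right) = 44359 - - \frac{53}{29} = 44359 + \frac{53}{29} = \frac{1286464}{29}$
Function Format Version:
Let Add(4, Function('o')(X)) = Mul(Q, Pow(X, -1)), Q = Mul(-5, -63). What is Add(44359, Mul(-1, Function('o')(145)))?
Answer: Rational(1286464, 29) ≈ 44361.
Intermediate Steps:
Q = 315
Function('o')(X) = Add(-4, Mul(315, Pow(X, -1)))
Add(44359, Mul(-1, Function('o')(145))) = Add(44359, Mul(-1, Add(-4, Mul(315, Pow(145, -1))))) = Add(44359, Mul(-1, Add(-4, Mul(315, Rational(1, 145))))) = Add(44359, Mul(-1, Add(-4, Rational(63, 29)))) = Add(44359, Mul(-1, Rational(-53, 29))) = Add(44359, Rational(53, 29)) = Rational(1286464, 29)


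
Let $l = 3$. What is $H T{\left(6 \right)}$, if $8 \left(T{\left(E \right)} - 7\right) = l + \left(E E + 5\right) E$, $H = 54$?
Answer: $\frac{8235}{4} \approx 2058.8$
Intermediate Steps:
$T{\left(E \right)} = \frac{59}{8} + \frac{E \left(5 + E^{2}\right)}{8}$ ($T{\left(E \right)} = 7 + \frac{3 + \left(E E + 5\right) E}{8} = 7 + \frac{3 + \left(E^{2} + 5\right) E}{8} = 7 + \frac{3 + \left(5 + E^{2}\right) E}{8} = 7 + \frac{3 + E \left(5 + E^{2}\right)}{8} = 7 + \left(\frac{3}{8} + \frac{E \left(5 + E^{2}\right)}{8}\right) = \frac{59}{8} + \frac{E \left(5 + E^{2}\right)}{8}$)
$H T{\left(6 \right)} = 54 \left(\frac{59}{8} + \frac{6^{3}}{8} + \frac{5}{8} \cdot 6\right) = 54 \left(\frac{59}{8} + \frac{1}{8} \cdot 216 + \frac{15}{4}\right) = 54 \left(\frac{59}{8} + 27 + \frac{15}{4}\right) = 54 \cdot \frac{305}{8} = \frac{8235}{4}$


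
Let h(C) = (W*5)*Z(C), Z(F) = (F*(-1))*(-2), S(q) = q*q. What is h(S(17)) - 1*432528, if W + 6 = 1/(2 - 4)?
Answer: -451313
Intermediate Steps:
S(q) = q²
Z(F) = 2*F (Z(F) = -F*(-2) = 2*F)
W = -13/2 (W = -6 + 1/(2 - 4) = -6 + 1/(-2) = -6 - ½ = -13/2 ≈ -6.5000)
h(C) = -65*C (h(C) = (-13/2*5)*(2*C) = -65*C)
h(S(17)) - 1*432528 = -65*17² - 1*432528 = -65*289 - 432528 = -18785 - 432528 = -451313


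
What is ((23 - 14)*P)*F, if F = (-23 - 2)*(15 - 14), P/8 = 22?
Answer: -39600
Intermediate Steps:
P = 176 (P = 8*22 = 176)
F = -25 (F = -25*1 = -25)
((23 - 14)*P)*F = ((23 - 14)*176)*(-25) = (9*176)*(-25) = 1584*(-25) = -39600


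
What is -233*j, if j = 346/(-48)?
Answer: 40309/24 ≈ 1679.5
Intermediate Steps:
j = -173/24 (j = 346*(-1/48) = -173/24 ≈ -7.2083)
-233*j = -233*(-173/24) = 40309/24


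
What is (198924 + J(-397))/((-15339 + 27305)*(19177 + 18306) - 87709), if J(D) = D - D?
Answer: 198924/448433869 ≈ 0.00044360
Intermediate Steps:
J(D) = 0
(198924 + J(-397))/((-15339 + 27305)*(19177 + 18306) - 87709) = (198924 + 0)/((-15339 + 27305)*(19177 + 18306) - 87709) = 198924/(11966*37483 - 87709) = 198924/(448521578 - 87709) = 198924/448433869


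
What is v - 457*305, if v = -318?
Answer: -139703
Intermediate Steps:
v - 457*305 = -318 - 457*305 = -318 - 139385 = -139703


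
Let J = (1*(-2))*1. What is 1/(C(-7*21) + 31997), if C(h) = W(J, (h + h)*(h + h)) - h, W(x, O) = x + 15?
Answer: 1/32157 ≈ 3.1097e-5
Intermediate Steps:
J = -2 (J = -2*1 = -2)
W(x, O) = 15 + x
C(h) = 13 - h (C(h) = (15 - 2) - h = 13 - h)
1/(C(-7*21) + 31997) = 1/((13 - (-7)*21) + 31997) = 1/((13 - 1*(-147)) + 31997) = 1/((13 + 147) + 31997) = 1/(160 + 31997) = 1/32157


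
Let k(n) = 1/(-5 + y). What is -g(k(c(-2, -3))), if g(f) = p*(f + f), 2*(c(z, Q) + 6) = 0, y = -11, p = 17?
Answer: 17/8 ≈ 2.1250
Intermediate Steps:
c(z, Q) = -6 (c(z, Q) = -6 + (½)*0 = -6 + 0 = -6)
k(n) = -1/16 (k(n) = 1/(-5 - 11) = 1/(-16) = -1/16)
g(f) = 34*f (g(f) = 17*(f + f) = 17*(2*f) = 34*f)
-g(k(c(-2, -3))) = -34*(-1)/16 = -1*(-17/8) = 17/8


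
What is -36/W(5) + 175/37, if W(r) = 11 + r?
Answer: 367/148 ≈ 2.4797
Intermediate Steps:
-36/W(5) + 175/37 = -36/(11 + 5) + 175/37 = -36/16 + 175*(1/37) = -36*1/16 + 175/37 = -9/4 + 175/37 = 367/148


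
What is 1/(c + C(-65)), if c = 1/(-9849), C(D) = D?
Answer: -9849/640186 ≈ -0.015385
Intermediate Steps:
c = -1/9849 ≈ -0.00010153
1/(c + C(-65)) = 1/(-1/9849 - 65) = 1/(-640186/9849) = -9849/640186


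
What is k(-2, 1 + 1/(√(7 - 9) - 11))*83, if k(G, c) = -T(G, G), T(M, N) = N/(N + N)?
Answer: -83/2 ≈ -41.500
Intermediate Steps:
T(M, N) = ½ (T(M, N) = N/((2*N)) = N*(1/(2*N)) = ½)
k(G, c) = -½ (k(G, c) = -1*½ = -½)
k(-2, 1 + 1/(√(7 - 9) - 11))*83 = -½*83 = -83/2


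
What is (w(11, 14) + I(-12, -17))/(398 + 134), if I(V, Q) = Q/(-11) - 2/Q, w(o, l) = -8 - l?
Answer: -3803/99484 ≈ -0.038227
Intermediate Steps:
I(V, Q) = -2/Q - Q/11 (I(V, Q) = Q*(-1/11) - 2/Q = -Q/11 - 2/Q = -2/Q - Q/11)
(w(11, 14) + I(-12, -17))/(398 + 134) = ((-8 - 1*14) + (-2/(-17) - 1/11*(-17)))/(398 + 134) = ((-8 - 14) + (-2*(-1/17) + 17/11))/532 = (-22 + (2/17 + 17/11))*(1/532) = (-22 + 311/187)*(1/532) = -3803/187*1/532 = -3803/99484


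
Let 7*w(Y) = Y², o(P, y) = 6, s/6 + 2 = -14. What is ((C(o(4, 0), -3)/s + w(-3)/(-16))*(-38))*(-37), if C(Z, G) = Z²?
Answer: -35853/56 ≈ -640.23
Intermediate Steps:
s = -96 (s = -12 + 6*(-14) = -12 - 84 = -96)
w(Y) = Y²/7
((C(o(4, 0), -3)/s + w(-3)/(-16))*(-38))*(-37) = ((6²/(-96) + ((⅐)*(-3)²)/(-16))*(-38))*(-37) = ((36*(-1/96) + ((⅐)*9)*(-1/16))*(-38))*(-37) = ((-3/8 + (9/7)*(-1/16))*(-38))*(-37) = ((-3/8 - 9/112)*(-38))*(-37) = -51/112*(-38)*(-37) = (969/56)*(-37) = -35853/56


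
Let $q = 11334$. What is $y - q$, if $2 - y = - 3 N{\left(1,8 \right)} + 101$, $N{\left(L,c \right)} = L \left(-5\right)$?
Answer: $-11448$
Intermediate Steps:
$N{\left(L,c \right)} = - 5 L$
$y = -114$ ($y = 2 - \left(- 3 \left(\left(-5\right) 1\right) + 101\right) = 2 - \left(\left(-3\right) \left(-5\right) + 101\right) = 2 - \left(15 + 101\right) = 2 - 116 = -114$)
$y - q = -114 - 11334 = -11448$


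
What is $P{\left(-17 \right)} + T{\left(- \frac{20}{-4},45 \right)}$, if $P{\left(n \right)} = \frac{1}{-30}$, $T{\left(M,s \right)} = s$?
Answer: $\frac{1349}{30} \approx 44.967$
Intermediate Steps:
$P{\left(n \right)} = - \frac{1}{30}$
$P{\left(-17 \right)} + T{\left(- \frac{20}{-4},45 \right)} = - \frac{1}{30} + 45 = \frac{1349}{30}$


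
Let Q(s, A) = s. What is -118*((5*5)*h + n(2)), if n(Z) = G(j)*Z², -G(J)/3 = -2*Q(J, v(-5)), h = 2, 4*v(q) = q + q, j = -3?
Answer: 2596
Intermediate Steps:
v(q) = q/2 (v(q) = (q + q)/4 = (2*q)/4 = q/2)
G(J) = 6*J (G(J) = -(-6)*J = 6*J)
n(Z) = -18*Z² (n(Z) = (6*(-3))*Z² = -18*Z²)
-118*((5*5)*h + n(2)) = -118*((5*5)*2 - 18*2²) = -118*(25*2 - 18*4) = -118*(50 - 72) = -118*(-22) = 2596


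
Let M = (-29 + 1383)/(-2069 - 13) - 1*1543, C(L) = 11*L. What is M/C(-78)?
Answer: 803470/446589 ≈ 1.7991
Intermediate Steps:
M = -1606940/1041 (M = 1354/(-2082) - 1543 = 1354*(-1/2082) - 1543 = -677/1041 - 1543 = -1606940/1041 ≈ -1543.7)
M/C(-78) = -1606940/(1041*(11*(-78))) = -1606940/1041/(-858) = -1606940/1041*(-1/858) = 803470/446589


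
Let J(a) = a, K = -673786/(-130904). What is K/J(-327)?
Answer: -336893/21402804 ≈ -0.015741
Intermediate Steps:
K = 336893/65452 (K = -673786*(-1/130904) = 336893/65452 ≈ 5.1472)
K/J(-327) = (336893/65452)/(-327) = (336893/65452)*(-1/327) = -336893/21402804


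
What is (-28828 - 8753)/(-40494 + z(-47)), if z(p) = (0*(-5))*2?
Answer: 12527/13498 ≈ 0.92806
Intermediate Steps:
z(p) = 0 (z(p) = 0*2 = 0)
(-28828 - 8753)/(-40494 + z(-47)) = (-28828 - 8753)/(-40494 + 0) = -37581/(-40494) = -37581*(-1/40494) = 12527/13498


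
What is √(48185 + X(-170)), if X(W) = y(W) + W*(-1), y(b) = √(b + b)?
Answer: √(48355 + 2*I*√85) ≈ 219.9 + 0.0419*I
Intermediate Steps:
y(b) = √2*√b (y(b) = √(2*b) = √2*√b)
X(W) = -W + √2*√W (X(W) = √2*√W + W*(-1) = √2*√W - W = -W + √2*√W)
√(48185 + X(-170)) = √(48185 + (-1*(-170) + √2*√(-170))) = √(48185 + (170 + √2*(I*√170))) = √(48185 + (170 + 2*I*√85)) = √(48355 + 2*I*√85)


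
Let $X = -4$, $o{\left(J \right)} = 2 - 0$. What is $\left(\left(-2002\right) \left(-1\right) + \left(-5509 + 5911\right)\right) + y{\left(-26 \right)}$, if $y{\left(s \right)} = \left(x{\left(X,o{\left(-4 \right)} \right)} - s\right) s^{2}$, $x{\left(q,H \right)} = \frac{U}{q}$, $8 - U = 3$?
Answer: $19135$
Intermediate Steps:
$U = 5$ ($U = 8 - 3 = 5$)
$o{\left(J \right)} = 2$ ($o{\left(J \right)} = 2 + 0 = 2$)
$x{\left(q,H \right)} = \frac{5}{q}$
$y{\left(s \right)} = s^{2} \left(- \frac{5}{4} - s\right)$ ($y{\left(s \right)} = \left(\frac{5}{-4} - s\right) s^{2} = \left(5 \left(- \frac{1}{4}\right) - s\right) s^{2} = \left(- \frac{5}{4} - s\right) s^{2} = s^{2} \left(- \frac{5}{4} - s\right)$)
$\left(\left(-2002\right) \left(-1\right) + \left(-5509 + 5911\right)\right) + y{\left(-26 \right)} = \left(\left(-2002\right) \left(-1\right) + \left(-5509 + 5911\right)\right) + \left(-26\right)^{2} \left(- \frac{5}{4} - -26\right) = \left(2002 + 402\right) + 676 \left(- \frac{5}{4} + 26\right) = 2404 + 676 \cdot \frac{99}{4} = 2404 + 16731 = 19135$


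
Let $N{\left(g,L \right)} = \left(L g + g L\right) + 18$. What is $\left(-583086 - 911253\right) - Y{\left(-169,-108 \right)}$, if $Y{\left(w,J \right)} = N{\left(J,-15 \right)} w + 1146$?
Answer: $-944883$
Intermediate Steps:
$N{\left(g,L \right)} = 18 + 2 L g$ ($N{\left(g,L \right)} = \left(L g + L g\right) + 18 = 2 L g + 18 = 18 + 2 L g$)
$Y{\left(w,J \right)} = 1146 + w \left(18 - 30 J\right)$ ($Y{\left(w,J \right)} = \left(18 + 2 \left(-15\right) J\right) w + 1146 = \left(18 - 30 J\right) w + 1146 = w \left(18 - 30 J\right) + 1146 = 1146 + w \left(18 - 30 J\right)$)
$\left(-583086 - 911253\right) - Y{\left(-169,-108 \right)} = \left(-583086 - 911253\right) - \left(1146 - - 1014 \left(-3 + 5 \left(-108\right)\right)\right) = -1494339 - \left(1146 - - 1014 \left(-3 - 540\right)\right) = -1494339 - \left(1146 - \left(-1014\right) \left(-543\right)\right) = -1494339 - \left(1146 - 550602\right) = -1494339 - -549456 = -1494339 + 549456 = -944883$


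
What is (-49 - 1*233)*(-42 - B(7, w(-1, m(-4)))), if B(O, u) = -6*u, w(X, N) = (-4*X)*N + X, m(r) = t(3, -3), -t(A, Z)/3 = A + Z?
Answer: 13536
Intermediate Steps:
t(A, Z) = -3*A - 3*Z (t(A, Z) = -3*(A + Z) = -3*A - 3*Z)
m(r) = 0 (m(r) = -3*3 - 3*(-3) = -9 + 9 = 0)
w(X, N) = X - 4*N*X (w(X, N) = -4*N*X + X = X - 4*N*X)
(-49 - 1*233)*(-42 - B(7, w(-1, m(-4)))) = (-49 - 1*233)*(-42 - (-6)*(-(1 - 4*0))) = (-49 - 233)*(-42 - (-6)*(-(1 + 0))) = -282*(-42 - (-6)*(-1*1)) = -282*(-42 - (-6)*(-1)) = -282*(-42 - 1*6) = -282*(-42 - 6) = -282*(-48) = 13536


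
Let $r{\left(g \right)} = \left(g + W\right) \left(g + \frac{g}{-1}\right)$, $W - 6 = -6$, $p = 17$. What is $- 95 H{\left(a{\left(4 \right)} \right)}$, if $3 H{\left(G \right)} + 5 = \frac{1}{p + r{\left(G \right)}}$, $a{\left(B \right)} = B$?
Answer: $\frac{2660}{17} \approx 156.47$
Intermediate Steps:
$W = 0$ ($W = 6 - 6 = 0$)
$r{\left(g \right)} = 0$ ($r{\left(g \right)} = \left(g + 0\right) \left(g + \frac{g}{-1}\right) = g \left(g + g \left(-1\right)\right) = g \left(g - g\right) = g 0 = 0$)
$H{\left(G \right)} = - \frac{28}{17}$ ($H{\left(G \right)} = - \frac{5}{3} + \frac{1}{3 \left(17 + 0\right)} = - \frac{5}{3} + \frac{1}{3 \cdot 17} = - \frac{5}{3} + \frac{1}{3} \cdot \frac{1}{17} = - \frac{5}{3} + \frac{1}{51} = - \frac{28}{17}$)
$- 95 H{\left(a{\left(4 \right)} \right)} = \left(-95\right) \left(- \frac{28}{17}\right) = \frac{2660}{17}$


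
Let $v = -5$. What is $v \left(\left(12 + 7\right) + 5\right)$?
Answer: $-120$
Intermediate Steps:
$v \left(\left(12 + 7\right) + 5\right) = - 5 \left(\left(12 + 7\right) + 5\right) = - 5 \left(19 + 5\right) = \left(-5\right) 24 = -120$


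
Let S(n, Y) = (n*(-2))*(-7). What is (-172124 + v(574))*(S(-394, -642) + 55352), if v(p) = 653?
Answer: -8545428756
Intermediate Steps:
S(n, Y) = 14*n (S(n, Y) = -2*n*(-7) = 14*n)
(-172124 + v(574))*(S(-394, -642) + 55352) = (-172124 + 653)*(14*(-394) + 55352) = -171471*(-5516 + 55352) = -171471*49836 = -8545428756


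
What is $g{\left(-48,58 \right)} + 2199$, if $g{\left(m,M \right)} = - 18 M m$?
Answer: $52311$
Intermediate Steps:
$g{\left(m,M \right)} = - 18 M m$
$g{\left(-48,58 \right)} + 2199 = \left(-18\right) 58 \left(-48\right) + 2199 = 50112 + 2199 = 52311$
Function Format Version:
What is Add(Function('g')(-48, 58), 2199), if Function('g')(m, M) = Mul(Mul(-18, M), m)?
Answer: 52311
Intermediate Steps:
Function('g')(m, M) = Mul(-18, M, m)
Add(Function('g')(-48, 58), 2199) = Add(Mul(-18, 58, -48), 2199) = Add(50112, 2199) = 52311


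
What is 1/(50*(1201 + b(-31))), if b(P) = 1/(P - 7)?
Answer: 19/1140925 ≈ 1.6653e-5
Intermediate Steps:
b(P) = 1/(-7 + P)
1/(50*(1201 + b(-31))) = 1/(50*(1201 + 1/(-7 - 31))) = 1/(50*(1201 + 1/(-38))) = 1/(50*(1201 - 1/38)) = 1/(50*(45637/38)) = 1/(1140925/19) = 19/1140925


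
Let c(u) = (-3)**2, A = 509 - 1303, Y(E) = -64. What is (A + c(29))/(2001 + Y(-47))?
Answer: -785/1937 ≈ -0.40527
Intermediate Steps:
A = -794
c(u) = 9
(A + c(29))/(2001 + Y(-47)) = (-794 + 9)/(2001 - 64) = -785/1937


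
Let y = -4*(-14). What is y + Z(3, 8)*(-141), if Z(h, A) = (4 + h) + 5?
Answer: -1636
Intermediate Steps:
Z(h, A) = 9 + h
y = 56
y + Z(3, 8)*(-141) = 56 + (9 + 3)*(-141) = 56 + 12*(-141) = 56 - 1692 = -1636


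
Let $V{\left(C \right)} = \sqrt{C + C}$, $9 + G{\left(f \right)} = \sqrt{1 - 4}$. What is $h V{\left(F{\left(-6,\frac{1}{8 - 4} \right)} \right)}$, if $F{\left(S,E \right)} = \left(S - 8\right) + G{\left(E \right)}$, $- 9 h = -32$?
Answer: $\frac{32 \sqrt{-46 + 2 i \sqrt{3}}}{9} \approx 0.90736 + 24.132 i$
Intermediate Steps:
$h = \frac{32}{9}$ ($h = \left(- \frac{1}{9}\right) \left(-32\right) = \frac{32}{9} \approx 3.5556$)
$G{\left(f \right)} = -9 + i \sqrt{3}$ ($G{\left(f \right)} = -9 + \sqrt{1 - 4} = -9 + \sqrt{-3} = -9 + i \sqrt{3}$)
$F{\left(S,E \right)} = -17 + S + i \sqrt{3}$ ($F{\left(S,E \right)} = \left(S - 8\right) - \left(9 - i \sqrt{3}\right) = \left(-8 + S\right) - \left(9 - i \sqrt{3}\right) = -17 + S + i \sqrt{3}$)
$V{\left(C \right)} = \sqrt{2} \sqrt{C}$ ($V{\left(C \right)} = \sqrt{2 C} = \sqrt{2} \sqrt{C}$)
$h V{\left(F{\left(-6,\frac{1}{8 - 4} \right)} \right)} = \frac{32 \sqrt{2} \sqrt{-17 - 6 + i \sqrt{3}}}{9} = \frac{32 \sqrt{2} \sqrt{-23 + i \sqrt{3}}}{9}$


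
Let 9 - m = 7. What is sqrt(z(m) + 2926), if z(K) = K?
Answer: 4*sqrt(183) ≈ 54.111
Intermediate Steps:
m = 2 (m = 9 - 1*7 = 9 - 7 = 2)
sqrt(z(m) + 2926) = sqrt(2 + 2926) = sqrt(2928) = 4*sqrt(183)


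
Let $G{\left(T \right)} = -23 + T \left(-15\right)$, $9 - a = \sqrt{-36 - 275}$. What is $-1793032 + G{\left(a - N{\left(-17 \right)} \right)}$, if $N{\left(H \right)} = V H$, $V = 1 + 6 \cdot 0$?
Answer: $-1793445 + 15 i \sqrt{311} \approx -1.7934 \cdot 10^{6} + 264.53 i$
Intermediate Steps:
$V = 1$ ($V = 1 + 0 = 1$)
$N{\left(H \right)} = H$ ($N{\left(H \right)} = 1 H = H$)
$a = 9 - i \sqrt{311}$ ($a = 9 - \sqrt{-36 - 275} = 9 - \sqrt{-311} = 9 - i \sqrt{311} \approx 9.0 - 17.635 i$)
$G{\left(T \right)} = -23 - 15 T$
$-1793032 + G{\left(a - N{\left(-17 \right)} \right)} = -1793032 - \left(23 + 15 \left(\left(9 - i \sqrt{311}\right) - -17\right)\right) = -1793032 - \left(23 + 15 \left(\left(9 - i \sqrt{311}\right) + 17\right)\right) = -1793032 - \left(23 + 15 \left(26 - i \sqrt{311}\right)\right) = -1793032 - \left(413 - 15 i \sqrt{311}\right) = -1793445 + 15 i \sqrt{311}$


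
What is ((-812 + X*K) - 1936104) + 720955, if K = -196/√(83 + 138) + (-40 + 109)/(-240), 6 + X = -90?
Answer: -6079667/5 + 18816*√221/221 ≈ -1.2147e+6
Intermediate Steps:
X = -96 (X = -6 - 90 = -96)
K = -23/80 - 196*√221/221 (K = -196*√221/221 + 69*(-1/240) = -196*√221/221 - 23/80 = -23/80 - 196*√221/221 ≈ -13.472)
((-812 + X*K) - 1936104) + 720955 = ((-812 - 96*(-23/80 - 196*√221/221)) - 1936104) + 720955 = ((-812 + (138/5 + 18816*√221/221)) - 1936104) + 720955 = ((-3922/5 + 18816*√221/221) - 1936104) + 720955 = (-9684442/5 + 18816*√221/221) + 720955 = -6079667/5 + 18816*√221/221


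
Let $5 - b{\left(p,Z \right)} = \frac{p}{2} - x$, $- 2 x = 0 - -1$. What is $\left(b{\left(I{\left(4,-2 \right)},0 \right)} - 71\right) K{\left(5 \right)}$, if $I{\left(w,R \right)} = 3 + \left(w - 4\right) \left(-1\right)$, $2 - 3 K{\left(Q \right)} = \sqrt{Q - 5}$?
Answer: $- \frac{136}{3} \approx -45.333$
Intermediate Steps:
$x = - \frac{1}{2}$ ($x = - \frac{0 - -1}{2} = - \frac{0 + 1}{2} = \left(- \frac{1}{2}\right) 1 = - \frac{1}{2} \approx -0.5$)
$K{\left(Q \right)} = \frac{2}{3} - \frac{\sqrt{-5 + Q}}{3}$ ($K{\left(Q \right)} = \frac{2}{3} - \frac{\sqrt{Q - 5}}{3} = \frac{2}{3} - \frac{\sqrt{-5 + Q}}{3}$)
$I{\left(w,R \right)} = 7 - w$ ($I{\left(w,R \right)} = 3 + \left(w - 4\right) \left(-1\right) = 3 + \left(-4 + w\right) \left(-1\right) = 3 - \left(-4 + w\right) = 7 - w$)
$b{\left(p,Z \right)} = \frac{9}{2} - \frac{p}{2}$ ($b{\left(p,Z \right)} = 5 - \left(\frac{p}{2} - - \frac{1}{2}\right) = 5 - \left(p \frac{1}{2} + \frac{1}{2}\right) = 5 - \left(\frac{p}{2} + \frac{1}{2}\right) = 5 - \left(\frac{1}{2} + \frac{p}{2}\right) = \frac{9}{2} - \frac{p}{2}$)
$\left(b{\left(I{\left(4,-2 \right)},0 \right)} - 71\right) K{\left(5 \right)} = \left(\left(\frac{9}{2} - \frac{7 - 4}{2}\right) - 71\right) \left(\frac{2}{3} - \frac{\sqrt{-5 + 5}}{3}\right) = \left(\left(\frac{9}{2} - \frac{7 - 4}{2}\right) - 71\right) \left(\frac{2}{3} - \frac{\sqrt{0}}{3}\right) = \left(\left(\frac{9}{2} - \frac{3}{2}\right) - 71\right) \left(\frac{2}{3} - 0\right) = \left(\left(\frac{9}{2} - \frac{3}{2}\right) - 71\right) \left(\frac{2}{3} + 0\right) = \left(3 - 71\right) \frac{2}{3} = \left(-68\right) \frac{2}{3} = - \frac{136}{3}$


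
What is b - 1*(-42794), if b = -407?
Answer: 42387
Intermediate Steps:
b - 1*(-42794) = -407 - 1*(-42794) = -407 + 42794 = 42387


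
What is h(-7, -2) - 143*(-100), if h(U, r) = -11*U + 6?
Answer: 14383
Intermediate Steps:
h(U, r) = 6 - 11*U
h(-7, -2) - 143*(-100) = (6 - 11*(-7)) - 143*(-100) = (6 + 77) + 14300 = 83 + 14300 = 14383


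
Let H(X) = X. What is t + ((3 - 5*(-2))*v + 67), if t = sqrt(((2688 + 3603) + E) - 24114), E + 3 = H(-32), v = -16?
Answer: -141 + I*sqrt(17858) ≈ -141.0 + 133.63*I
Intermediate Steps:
E = -35 (E = -3 - 32 = -35)
t = I*sqrt(17858) (t = sqrt(((2688 + 3603) - 35) - 24114) = sqrt((6291 - 35) - 24114) = sqrt(6256 - 24114) = sqrt(-17858) = I*sqrt(17858) ≈ 133.63*I)
t + ((3 - 5*(-2))*v + 67) = I*sqrt(17858) + ((3 - 5*(-2))*(-16) + 67) = I*sqrt(17858) + ((3 + 10)*(-16) + 67) = I*sqrt(17858) + (13*(-16) + 67) = I*sqrt(17858) + (-208 + 67) = I*sqrt(17858) - 141 = -141 + I*sqrt(17858)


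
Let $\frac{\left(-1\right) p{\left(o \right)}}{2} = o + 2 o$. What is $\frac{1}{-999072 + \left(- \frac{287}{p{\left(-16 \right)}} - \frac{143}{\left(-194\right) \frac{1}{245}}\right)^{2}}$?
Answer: $- \frac{86713344}{83897683963487} \approx -1.0336 \cdot 10^{-6}$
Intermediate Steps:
$p{\left(o \right)} = - 6 o$ ($p{\left(o \right)} = - 2 \left(o + 2 o\right) = - 2 \cdot 3 o = - 6 o$)
$\frac{1}{-999072 + \left(- \frac{287}{p{\left(-16 \right)}} - \frac{143}{\left(-194\right) \frac{1}{245}}\right)^{2}} = \frac{1}{-999072 + \left(- \frac{287}{\left(-6\right) \left(-16\right)} - \frac{143}{\left(-194\right) \frac{1}{245}}\right)^{2}} = \frac{1}{-999072 + \left(- \frac{287}{96} - \frac{143}{\left(-194\right) \frac{1}{245}}\right)^{2}} = \frac{1}{-999072 + \left(\left(-287\right) \frac{1}{96} - \frac{143}{- \frac{194}{245}}\right)^{2}} = \frac{1}{-999072 + \left(- \frac{287}{96} - - \frac{35035}{194}\right)^{2}} = \frac{1}{-999072 + \left(- \frac{287}{96} + \frac{35035}{194}\right)^{2}} = \frac{1}{-999072 + \left(\frac{1653841}{9312}\right)^{2}} = \frac{1}{-999072 + \frac{2735190053281}{86713344}} = \frac{1}{- \frac{83897683963487}{86713344}} = - \frac{86713344}{83897683963487}$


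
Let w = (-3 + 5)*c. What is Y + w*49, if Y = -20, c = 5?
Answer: 470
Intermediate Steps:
w = 10 (w = (-3 + 5)*5 = 2*5 = 10)
Y + w*49 = -20 + 10*49 = -20 + 490 = 470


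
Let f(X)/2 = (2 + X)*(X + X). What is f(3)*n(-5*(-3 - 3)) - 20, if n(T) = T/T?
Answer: 40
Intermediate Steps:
f(X) = 4*X*(2 + X) (f(X) = 2*((2 + X)*(X + X)) = 2*((2 + X)*(2*X)) = 2*(2*X*(2 + X)) = 4*X*(2 + X))
n(T) = 1
f(3)*n(-5*(-3 - 3)) - 20 = (4*3*(2 + 3))*1 - 20 = (4*3*5)*1 - 20 = 60*1 - 20 = 60 - 20 = 40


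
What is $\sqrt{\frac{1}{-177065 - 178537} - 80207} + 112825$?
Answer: $112825 + \frac{i \sqrt{10142398318633230}}{355602} \approx 1.1283 \cdot 10^{5} + 283.21 i$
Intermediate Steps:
$\sqrt{\frac{1}{-177065 - 178537} - 80207} + 112825 = \sqrt{\frac{1}{-355602} - 80207} + 112825 = \sqrt{- \frac{1}{355602} - 80207} + 112825 = \sqrt{- \frac{28521769615}{355602}} + 112825 = \frac{i \sqrt{10142398318633230}}{355602} + 112825 = 112825 + \frac{i \sqrt{10142398318633230}}{355602}$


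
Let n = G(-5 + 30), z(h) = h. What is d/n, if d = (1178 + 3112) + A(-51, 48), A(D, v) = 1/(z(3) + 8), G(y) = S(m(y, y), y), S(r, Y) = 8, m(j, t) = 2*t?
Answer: 47191/88 ≈ 536.26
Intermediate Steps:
G(y) = 8
n = 8
A(D, v) = 1/11 (A(D, v) = 1/(3 + 8) = 1/11)
d = 47191/11 (d = (1178 + 3112) + 1/11 = 4290 + 1/11 = 47191/11 ≈ 4290.1)
d/n = (47191/11)/8 = (47191/11)*(1/8) = 47191/88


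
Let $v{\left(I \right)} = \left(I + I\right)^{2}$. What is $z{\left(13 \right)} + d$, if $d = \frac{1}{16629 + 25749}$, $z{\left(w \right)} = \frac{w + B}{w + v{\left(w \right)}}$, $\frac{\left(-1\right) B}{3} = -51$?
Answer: $\frac{7035437}{29198442} \approx 0.24095$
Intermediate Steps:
$B = 153$ ($B = \left(-3\right) \left(-51\right) = 153$)
$v{\left(I \right)} = 4 I^{2}$ ($v{\left(I \right)} = \left(2 I\right)^{2} = 4 I^{2}$)
$z{\left(w \right)} = \frac{153 + w}{w + 4 w^{2}}$ ($z{\left(w \right)} = \frac{w + 153}{w + 4 w^{2}} = \frac{153 + w}{w + 4 w^{2}}$)
$d = \frac{1}{42378} \approx 2.3597 \cdot 10^{-5}$
$z{\left(13 \right)} + d = \frac{153 + 13}{13 \left(1 + 4 \cdot 13\right)} + \frac{1}{42378} = \frac{1}{13} \frac{1}{1 + 52} \cdot 166 + \frac{1}{42378} = \frac{1}{13} \cdot \frac{1}{53} \cdot 166 + \frac{1}{42378} = \frac{166}{689} + \frac{1}{42378} = \frac{7035437}{29198442}$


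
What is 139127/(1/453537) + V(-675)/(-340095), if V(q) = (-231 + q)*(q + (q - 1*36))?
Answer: 1021892227353009/16195 ≈ 6.3099e+10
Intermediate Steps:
V(q) = (-231 + q)*(-36 + 2*q) (V(q) = (-231 + q)*(q + (q - 36)) = (-231 + q)*(q + (-36 + q)) = (-231 + q)*(-36 + 2*q))
139127/(1/453537) + V(-675)/(-340095) = 139127/(1/453537) + (8316 - 498*(-675) + 2*(-675)²)/(-340095) = 139127/(1/453537) + (8316 + 336150 + 2*455625)*(-1/340095) = 139127*453537 + (8316 + 336150 + 911250)*(-1/340095) = 63099242199 + 1255716*(-1/340095) = 63099242199 - 59796/16195 = 1021892227353009/16195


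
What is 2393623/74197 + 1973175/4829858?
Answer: 11707262861009/358360974026 ≈ 32.669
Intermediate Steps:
2393623/74197 + 1973175/4829858 = 11707262861009/358360974026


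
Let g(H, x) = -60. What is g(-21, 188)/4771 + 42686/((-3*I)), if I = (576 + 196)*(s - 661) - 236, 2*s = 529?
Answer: 10608199/313182753 ≈ 0.033872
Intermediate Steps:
s = 529/2 (s = (1/2)*529 = 529/2 ≈ 264.50)
I = -306334 (I = (576 + 196)*(529/2 - 661) - 236 = 772*(-793/2) - 236 = -306098 - 236 = -306334)
g(-21, 188)/4771 + 42686/((-3*I)) = -60/4771 + 42686/((-3*(-306334))) = -60*1/4771 + 42686/919002 = -60/4771 + 42686*(1/919002) = -60/4771 + 3049/65643 = 10608199/313182753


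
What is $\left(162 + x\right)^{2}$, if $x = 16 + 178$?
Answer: $126736$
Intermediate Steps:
$x = 194$
$\left(162 + x\right)^{2} = \left(162 + 194\right)^{2} = 356^{2} = 126736$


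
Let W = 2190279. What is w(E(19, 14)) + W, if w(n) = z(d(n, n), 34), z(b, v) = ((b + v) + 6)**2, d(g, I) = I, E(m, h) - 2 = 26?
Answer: 2194903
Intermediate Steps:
E(m, h) = 28 (E(m, h) = 2 + 26 = 28)
z(b, v) = (6 + b + v)**2
w(n) = (40 + n)**2 (w(n) = (6 + n + 34)**2 = (40 + n)**2)
w(E(19, 14)) + W = (40 + 28)**2 + 2190279 = 68**2 + 2190279 = 4624 + 2190279 = 2194903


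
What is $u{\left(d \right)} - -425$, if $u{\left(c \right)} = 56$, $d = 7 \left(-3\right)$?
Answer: $481$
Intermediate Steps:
$d = -21$
$u{\left(d \right)} - -425 = 56 - -425 = 56 + 425 = 481$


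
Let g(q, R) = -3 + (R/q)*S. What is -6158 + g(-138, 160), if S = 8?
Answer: -425749/69 ≈ -6170.3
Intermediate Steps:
g(q, R) = -3 + 8*R/q (g(q, R) = -3 + (R/q)*8 = -3 + 8*R/q)
-6158 + g(-138, 160) = -6158 + (-3 + 8*160/(-138)) = -6158 + (-3 + 8*160*(-1/138)) = -6158 + (-3 - 640/69) = -6158 - 847/69 = -425749/69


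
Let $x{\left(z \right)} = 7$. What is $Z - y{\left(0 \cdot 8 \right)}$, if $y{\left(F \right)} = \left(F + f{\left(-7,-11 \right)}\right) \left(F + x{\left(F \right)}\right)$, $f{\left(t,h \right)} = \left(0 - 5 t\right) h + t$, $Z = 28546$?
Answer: $31290$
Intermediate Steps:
$f{\left(t,h \right)} = t - 5 h t$ ($f{\left(t,h \right)} = - 5 t h + t = - 5 h t + t = t - 5 h t$)
$y{\left(F \right)} = \left(-392 + F\right) \left(7 + F\right)$ ($y{\left(F \right)} = \left(F - 7 \left(1 - -55\right)\right) \left(F + 7\right) = \left(F - 7 \left(1 + 55\right)\right) \left(7 + F\right) = \left(F - 392\right) \left(7 + F\right) = \left(-392 + F\right) \left(7 + F\right)$)
$Z - y{\left(0 \cdot 8 \right)} = 28546 - \left(-2744 + \left(0 \cdot 8\right)^{2} - 385 \cdot 0 \cdot 8\right) = 28546 - \left(-2744 + 0^{2} - 0\right) = 28546 - \left(-2744 + 0 + 0\right) = 28546 - -2744 = 28546 + 2744 = 31290$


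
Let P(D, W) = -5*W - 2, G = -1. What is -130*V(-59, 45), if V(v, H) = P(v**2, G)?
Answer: -390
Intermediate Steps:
P(D, W) = -2 - 5*W
V(v, H) = 3 (V(v, H) = -2 - 5*(-1) = -2 + 5 = 3)
-130*V(-59, 45) = -130*3 = -390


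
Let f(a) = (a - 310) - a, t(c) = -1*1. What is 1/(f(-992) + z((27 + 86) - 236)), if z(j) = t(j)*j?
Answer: -1/187 ≈ -0.0053476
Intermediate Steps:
t(c) = -1
f(a) = -310 (f(a) = (-310 + a) - a = -310)
z(j) = -j
1/(f(-992) + z((27 + 86) - 236)) = 1/(-310 - ((27 + 86) - 236)) = 1/(-310 - (113 - 236)) = 1/(-310 - 1*(-123)) = 1/(-310 + 123) = 1/(-187) = -1/187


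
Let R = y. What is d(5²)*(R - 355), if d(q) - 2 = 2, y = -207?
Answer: -2248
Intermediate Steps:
d(q) = 4 (d(q) = 2 + 2 = 4)
R = -207
d(5²)*(R - 355) = 4*(-207 - 355) = 4*(-562) = -2248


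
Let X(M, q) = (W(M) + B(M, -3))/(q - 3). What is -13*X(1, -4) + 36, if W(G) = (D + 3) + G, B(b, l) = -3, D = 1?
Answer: 278/7 ≈ 39.714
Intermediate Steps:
W(G) = 4 + G (W(G) = (1 + 3) + G = 4 + G)
X(M, q) = (1 + M)/(-3 + q) (X(M, q) = ((4 + M) - 3)/(q - 3) = (1 + M)/(-3 + q))
-13*X(1, -4) + 36 = -13*(1 + 1)/(-3 - 4) + 36 = -13*2/(-7) + 36 = -(-13)*2/7 + 36 = -13*(-2/7) + 36 = 26/7 + 36 = 278/7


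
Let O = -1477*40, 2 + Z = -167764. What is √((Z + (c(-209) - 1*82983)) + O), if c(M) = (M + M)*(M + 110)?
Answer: I*√268447 ≈ 518.12*I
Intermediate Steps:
Z = -167766 (Z = -2 - 167764 = -167766)
c(M) = 2*M*(110 + M) (c(M) = (2*M)*(110 + M) = 2*M*(110 + M))
O = -59080
√((Z + (c(-209) - 1*82983)) + O) = √((-167766 + (2*(-209)*(110 - 209) - 1*82983)) - 59080) = √((-167766 + (2*(-209)*(-99) - 82983)) - 59080) = √((-167766 + (41382 - 82983)) - 59080) = √((-167766 - 41601) - 59080) = √(-209367 - 59080) = √(-268447) = I*√268447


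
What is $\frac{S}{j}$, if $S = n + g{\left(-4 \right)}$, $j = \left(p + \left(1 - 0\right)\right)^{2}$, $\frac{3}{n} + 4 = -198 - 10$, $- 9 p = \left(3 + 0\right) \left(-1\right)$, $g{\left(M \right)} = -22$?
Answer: $- \frac{42003}{3392} \approx -12.383$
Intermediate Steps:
$p = \frac{1}{3}$ ($p = - \frac{\left(3 + 0\right) \left(-1\right)}{9} = - \frac{3 \left(-1\right)}{9} = \left(- \frac{1}{9}\right) \left(-3\right) = \frac{1}{3} \approx 0.33333$)
$n = - \frac{3}{212}$ ($n = \frac{3}{-4 - 208} = \frac{3}{-212} = 3 \left(- \frac{1}{212}\right) = - \frac{3}{212} \approx -0.014151$)
$j = \frac{16}{9}$ ($j = \left(\frac{1}{3} + \left(1 - 0\right)\right)^{2} = \left(\frac{1}{3} + \left(1 + 0\right)\right)^{2} = \left(\frac{1}{3} + 1\right)^{2} = \left(\frac{4}{3}\right)^{2} = \frac{16}{9} \approx 1.7778$)
$S = - \frac{4667}{212}$ ($S = - \frac{3}{212} - 22 = - \frac{4667}{212} \approx -22.014$)
$\frac{S}{j} = - \frac{4667}{212 \cdot \frac{16}{9}} = \left(- \frac{4667}{212}\right) \frac{9}{16} = - \frac{42003}{3392}$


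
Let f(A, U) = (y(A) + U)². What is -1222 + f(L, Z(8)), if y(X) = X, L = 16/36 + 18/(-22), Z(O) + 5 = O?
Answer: -11909222/9801 ≈ -1215.1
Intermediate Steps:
Z(O) = -5 + O
L = -37/99 (L = 16*(1/36) + 18*(-1/22) = 4/9 - 9/11 = -37/99 ≈ -0.37374)
f(A, U) = (A + U)²
-1222 + f(L, Z(8)) = -1222 + (-37/99 + (-5 + 8))² = -1222 + (-37/99 + 3)² = -1222 + (260/99)² = -1222 + 67600/9801 = -11909222/9801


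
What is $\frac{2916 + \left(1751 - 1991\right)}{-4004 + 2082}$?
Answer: $- \frac{1338}{961} \approx -1.3923$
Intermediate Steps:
$\frac{2916 + \left(1751 - 1991\right)}{-4004 + 2082} = \frac{2916 + \left(1751 - 1991\right)}{-1922} = \left(2916 - 240\right) \left(- \frac{1}{1922}\right) = 2676 \left(- \frac{1}{1922}\right) = - \frac{1338}{961}$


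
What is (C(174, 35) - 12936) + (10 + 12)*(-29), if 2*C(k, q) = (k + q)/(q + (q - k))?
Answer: -2823601/208 ≈ -13575.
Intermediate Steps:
C(k, q) = (k + q)/(2*(-k + 2*q)) (C(k, q) = ((k + q)/(q + (q - k)))/2 = ((k + q)/(-k + 2*q))/2 = (k + q)/(2*(-k + 2*q)))
(C(174, 35) - 12936) + (10 + 12)*(-29) = ((174 + 35)/(2*(-1*174 + 2*35)) - 12936) + (10 + 12)*(-29) = ((1/2)*209/(-174 + 70) - 12936) + 22*(-29) = ((1/2)*209/(-104) - 12936) - 638 = ((1/2)*(-1/104)*209 - 12936) - 638 = (-209/208 - 12936) - 638 = -2690897/208 - 638 = -2823601/208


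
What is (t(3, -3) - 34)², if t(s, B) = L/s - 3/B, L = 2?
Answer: 9409/9 ≈ 1045.4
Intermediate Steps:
t(s, B) = -3/B + 2/s (t(s, B) = 2/s - 3/B = -3/B + 2/s)
(t(3, -3) - 34)² = ((-3/(-3) + 2/3) - 34)² = ((-3*(-⅓) + 2*(⅓)) - 34)² = ((1 + ⅔) - 34)² = (5/3 - 34)² = (-97/3)² = 9409/9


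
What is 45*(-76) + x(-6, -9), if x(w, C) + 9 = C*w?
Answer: -3375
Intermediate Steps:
x(w, C) = -9 + C*w
45*(-76) + x(-6, -9) = 45*(-76) + (-9 - 9*(-6)) = -3420 + (-9 + 54) = -3420 + 45 = -3375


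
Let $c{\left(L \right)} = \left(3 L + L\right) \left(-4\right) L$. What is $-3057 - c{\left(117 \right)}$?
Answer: $215967$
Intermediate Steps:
$c{\left(L \right)} = - 16 L^{2}$ ($c{\left(L \right)} = 4 L \left(-4\right) L = - 16 L L = - 16 L^{2}$)
$-3057 - c{\left(117 \right)} = -3057 - - 16 \cdot 117^{2} = -3057 - \left(-16\right) 13689 = -3057 - -219024 = -3057 + 219024 = 215967$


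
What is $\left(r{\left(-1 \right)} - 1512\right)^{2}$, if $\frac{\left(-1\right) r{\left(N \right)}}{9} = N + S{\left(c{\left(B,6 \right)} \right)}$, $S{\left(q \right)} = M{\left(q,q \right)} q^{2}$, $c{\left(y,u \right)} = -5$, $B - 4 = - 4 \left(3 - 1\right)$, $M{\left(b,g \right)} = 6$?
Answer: $8139609$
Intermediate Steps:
$B = -4$ ($B = 4 - 4 \left(3 - 1\right) = 4 - 8 = -4$)
$S{\left(q \right)} = 6 q^{2}$
$r{\left(N \right)} = -1350 - 9 N$ ($r{\left(N \right)} = - 9 \left(N + 6 \left(-5\right)^{2}\right) = - 9 \left(N + 6 \cdot 25\right) = - 9 \left(N + 150\right) = - 9 \left(150 + N\right) = -1350 - 9 N$)
$\left(r{\left(-1 \right)} - 1512\right)^{2} = \left(\left(-1350 - -9\right) - 1512\right)^{2} = \left(\left(-1350 + 9\right) - 1512\right)^{2} = \left(-1341 - 1512\right)^{2} = \left(-2853\right)^{2} = 8139609$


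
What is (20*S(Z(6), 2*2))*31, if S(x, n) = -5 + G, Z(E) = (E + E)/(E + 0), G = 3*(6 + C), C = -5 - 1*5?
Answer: -10540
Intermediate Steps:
C = -10 (C = -5 - 5 = -10)
G = -12 (G = 3*(6 - 10) = 3*(-4) = -12)
Z(E) = 2 (Z(E) = (2*E)/E = 2)
S(x, n) = -17 (S(x, n) = -5 - 12 = -17)
(20*S(Z(6), 2*2))*31 = (20*(-17))*31 = -340*31 = -10540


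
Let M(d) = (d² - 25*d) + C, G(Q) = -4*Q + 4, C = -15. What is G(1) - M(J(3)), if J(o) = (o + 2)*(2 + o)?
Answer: 15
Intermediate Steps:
J(o) = (2 + o)² (J(o) = (2 + o)*(2 + o) = (2 + o)²)
G(Q) = 4 - 4*Q
M(d) = -15 + d² - 25*d (M(d) = (d² - 25*d) - 15 = -15 + d² - 25*d)
G(1) - M(J(3)) = (4 - 4*1) - (-15 + ((2 + 3)²)² - 25*(2 + 3)²) = (4 - 4) - (-15 + (5²)² - 25*5²) = 0 - (-15 + 25² - 25*25) = 0 - (-15 + 625 - 625) = 0 - 1*(-15) = 0 + 15 = 15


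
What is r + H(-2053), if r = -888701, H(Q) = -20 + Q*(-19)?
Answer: -849714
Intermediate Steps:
H(Q) = -20 - 19*Q
r + H(-2053) = -888701 + (-20 - 19*(-2053)) = -888701 + (-20 + 39007) = -888701 + 38987 = -849714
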